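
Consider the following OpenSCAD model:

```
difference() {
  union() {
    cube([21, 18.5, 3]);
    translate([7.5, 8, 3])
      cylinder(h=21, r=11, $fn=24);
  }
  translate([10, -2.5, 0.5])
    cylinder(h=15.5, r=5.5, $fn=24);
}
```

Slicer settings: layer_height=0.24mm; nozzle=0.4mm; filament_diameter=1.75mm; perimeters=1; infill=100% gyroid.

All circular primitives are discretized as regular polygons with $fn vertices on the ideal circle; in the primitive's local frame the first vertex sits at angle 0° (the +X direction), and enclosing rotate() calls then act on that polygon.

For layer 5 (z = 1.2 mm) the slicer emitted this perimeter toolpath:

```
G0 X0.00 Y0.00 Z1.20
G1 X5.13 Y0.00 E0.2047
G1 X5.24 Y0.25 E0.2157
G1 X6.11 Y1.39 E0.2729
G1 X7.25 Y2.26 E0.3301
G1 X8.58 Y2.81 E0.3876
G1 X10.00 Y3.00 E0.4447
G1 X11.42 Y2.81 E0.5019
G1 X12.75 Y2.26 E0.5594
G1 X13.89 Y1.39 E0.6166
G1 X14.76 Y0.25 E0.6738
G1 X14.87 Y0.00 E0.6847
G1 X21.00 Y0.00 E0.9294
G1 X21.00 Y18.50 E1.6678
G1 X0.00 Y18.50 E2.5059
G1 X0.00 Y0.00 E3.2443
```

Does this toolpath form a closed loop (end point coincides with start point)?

Start point (G0): (0.00, 0.00). End point (last G1): the path returns to the start — closed.

yes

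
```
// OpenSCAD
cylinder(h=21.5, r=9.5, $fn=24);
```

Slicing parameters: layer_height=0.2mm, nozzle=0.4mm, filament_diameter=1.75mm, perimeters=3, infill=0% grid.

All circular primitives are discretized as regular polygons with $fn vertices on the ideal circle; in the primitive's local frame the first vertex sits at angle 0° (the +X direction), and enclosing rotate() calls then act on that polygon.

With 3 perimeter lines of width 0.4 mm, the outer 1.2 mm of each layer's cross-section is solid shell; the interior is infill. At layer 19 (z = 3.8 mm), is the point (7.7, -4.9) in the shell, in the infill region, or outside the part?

At z = 3.8 mm: the cylinder: section is a regular 24-gon, circumradius r=9.5. Overall, the cross-section is a single solid region. The nearest boundary edge runs (6.72, -6.72)→(8.23, -4.75); distance from the point to it = 0.33 mm. The point is inside the cross-section, 0.33 mm from the nearest boundary — within the 1.2 mm shell band (3 × 0.4).

shell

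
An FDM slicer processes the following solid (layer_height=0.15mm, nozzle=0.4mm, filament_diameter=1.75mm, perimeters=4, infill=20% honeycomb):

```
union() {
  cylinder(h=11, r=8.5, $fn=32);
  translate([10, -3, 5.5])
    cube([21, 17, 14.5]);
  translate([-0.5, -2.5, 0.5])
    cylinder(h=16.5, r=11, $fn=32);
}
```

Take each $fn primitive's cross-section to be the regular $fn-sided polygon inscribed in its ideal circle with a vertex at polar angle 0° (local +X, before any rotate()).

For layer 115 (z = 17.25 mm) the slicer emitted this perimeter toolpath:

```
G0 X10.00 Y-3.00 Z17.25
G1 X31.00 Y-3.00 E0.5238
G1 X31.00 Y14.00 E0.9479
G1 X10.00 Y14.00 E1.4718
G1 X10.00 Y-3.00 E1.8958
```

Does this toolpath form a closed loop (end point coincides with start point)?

Start point (G0): (10.00, -3.00). End point (last G1): the path returns to the start — closed.

yes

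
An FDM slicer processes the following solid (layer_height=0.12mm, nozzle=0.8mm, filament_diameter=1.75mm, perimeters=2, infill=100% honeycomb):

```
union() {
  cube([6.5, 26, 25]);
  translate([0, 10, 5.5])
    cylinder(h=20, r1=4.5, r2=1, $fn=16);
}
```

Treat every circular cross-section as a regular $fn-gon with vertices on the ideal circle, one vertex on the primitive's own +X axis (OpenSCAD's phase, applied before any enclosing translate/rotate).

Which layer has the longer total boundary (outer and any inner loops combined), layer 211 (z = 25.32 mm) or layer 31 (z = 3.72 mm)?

Layer 211 (z = 25.32): the cube is not intersected at this z (z outside [0, 25]); the cone at (0, 10): at t=0.991 of its height the radius interpolates to r₁+(r₂−r₁)t = 1.031, giving a regular 16-gon of that circumradius (perimeter = 2·16·1.031·sin(180°/16) = 6.44 mm); Taking the union: only the cone at (0, 10) is present, so the union is just that shape — boundary = 6.44 mm. So its perimeter = 6.44 mm. Layer 31 (z = 3.72): the 6.5×26 cube contributes its full rectangle (perimeter 65.00 mm); the cone at (0, 10) does not reach this height (z outside [5.5, 25.5]); Combining (union): only the 6.5×26 cube is present, so the union is just that shape — boundary = 65.00 mm. So its perimeter = 65.00 mm. Layer 31 is larger (65.00 vs 6.44 mm).

layer 31 (z = 3.72 mm)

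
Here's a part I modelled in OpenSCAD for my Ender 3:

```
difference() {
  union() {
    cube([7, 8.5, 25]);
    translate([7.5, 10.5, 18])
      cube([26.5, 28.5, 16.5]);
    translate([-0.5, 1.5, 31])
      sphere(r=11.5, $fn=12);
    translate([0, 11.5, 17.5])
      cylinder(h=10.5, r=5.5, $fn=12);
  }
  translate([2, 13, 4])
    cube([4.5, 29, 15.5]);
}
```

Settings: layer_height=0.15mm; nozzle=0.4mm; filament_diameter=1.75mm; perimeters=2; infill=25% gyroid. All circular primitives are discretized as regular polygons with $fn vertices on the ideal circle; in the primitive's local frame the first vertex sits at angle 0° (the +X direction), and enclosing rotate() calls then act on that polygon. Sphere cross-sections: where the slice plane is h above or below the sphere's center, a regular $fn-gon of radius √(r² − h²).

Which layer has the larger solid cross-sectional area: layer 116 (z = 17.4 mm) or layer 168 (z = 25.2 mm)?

Layer 116 (z = 17.4): the cube (footprint 7×8.5) is included at this height (area 59.50 mm²); the cube at (7.5, 10.5) does not reach this height (z outside [18, 34.5]); the sphere at (-0.5, 1.5) is not intersected at this z (|z−center|=13.600 > r=11.5); the cylinder at (0, 11.5) is not intersected at this z (z outside [17.5, 28]); Taking the union: only the 7×8.5 cube is present, so the union is just that shape — area = 59.50 mm²; the cube at (2, 13) is present — its section is the full 4.5×29 rectangle (area 130.50 mm²); Taking the first minus the rest: starting from that combined region (59.50 mm²), the 4.5×29 cube at (2, 13) misses the remaining region (no effect) — area = 59.50 mm². So its area = 59.50 mm². Layer 168 (z = 25.2): the cube is not intersected at this z (z outside [0, 25]); the cube at (7.5, 10.5) is present — its section is the full 26.5×28.5 rectangle (area 755.25 mm²); the sphere at (-0.5, 1.5): section is a regular 12-gon, circumradius = √(r²−h²) = √(11.5²−5.8²) = 9.930 (area = (12/2)·9.930²·sin(360°/12) = 295.83 mm²); the cylinder at (0, 11.5): section is a regular 12-gon, circumradius r=5.5 (area = (12/2)·5.500²·sin(360°/12) = 90.75 mm²); Taking the union: the regions partially overlap — summed areas 1141.83 mm² minus the doubly-counted overlap 36.92 mm² gives 1104.91 mm² — area = 1104.91 mm²; the cube at (2, 13) is not intersected at this z (z outside [4, 19.5]); After the difference (first − rest): none of the subtracted shapes is present at this height, so that combined region is unchanged — area = 1104.91 mm². So its area = 1104.91 mm². Layer 168 is larger (1104.91 vs 59.50 mm²).

layer 168 (z = 25.2 mm)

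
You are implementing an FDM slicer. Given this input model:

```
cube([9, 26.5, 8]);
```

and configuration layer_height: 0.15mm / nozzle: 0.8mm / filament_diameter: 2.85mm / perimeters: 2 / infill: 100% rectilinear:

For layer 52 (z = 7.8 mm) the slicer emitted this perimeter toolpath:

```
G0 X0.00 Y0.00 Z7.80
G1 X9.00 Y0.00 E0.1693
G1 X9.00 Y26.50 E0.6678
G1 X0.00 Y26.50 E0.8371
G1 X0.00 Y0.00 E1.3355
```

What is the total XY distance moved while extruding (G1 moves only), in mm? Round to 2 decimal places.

71.00 mm

Sum the Euclidean lengths of each G1 segment: total = 71.00 mm.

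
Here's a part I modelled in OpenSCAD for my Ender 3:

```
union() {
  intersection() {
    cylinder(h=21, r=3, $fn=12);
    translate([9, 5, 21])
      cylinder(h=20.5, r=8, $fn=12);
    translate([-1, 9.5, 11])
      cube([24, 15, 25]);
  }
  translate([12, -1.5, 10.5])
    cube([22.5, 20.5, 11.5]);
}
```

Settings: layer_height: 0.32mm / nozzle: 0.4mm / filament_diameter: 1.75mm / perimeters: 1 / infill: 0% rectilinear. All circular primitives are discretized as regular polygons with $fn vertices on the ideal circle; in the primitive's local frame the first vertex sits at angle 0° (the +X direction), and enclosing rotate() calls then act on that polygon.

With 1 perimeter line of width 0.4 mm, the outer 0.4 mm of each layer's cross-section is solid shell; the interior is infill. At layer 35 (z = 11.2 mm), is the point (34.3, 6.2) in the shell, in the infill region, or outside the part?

shell

At z = 11.2 mm: the r=3 cylinder gives a regular 12-gon of circumradius 3 (constant along its height); the cylinder at (9, 5) is not intersected at this z (z outside [21, 41.5]); the 24×15 cube at (-1, 9.5) contributes its full rectangle; Keeping only the common overlap: at least one operand is absent at this height, so nothing remains; the cube at (12, -1.5) (footprint 22.5×20.5) is included at this height; Merging all regions: only the 22.5×20.5 cube at (12, -1.5) is present, so the union is just that shape — 1 connected region. Overall, the cross-section is a single solid region. The nearest boundary edge runs (34.50, -1.50)→(34.50, 19.00); distance from the point to it = 0.20 mm. The point is inside the cross-section, 0.20 mm from the nearest boundary — within the 0.4 mm shell band (1 × 0.4).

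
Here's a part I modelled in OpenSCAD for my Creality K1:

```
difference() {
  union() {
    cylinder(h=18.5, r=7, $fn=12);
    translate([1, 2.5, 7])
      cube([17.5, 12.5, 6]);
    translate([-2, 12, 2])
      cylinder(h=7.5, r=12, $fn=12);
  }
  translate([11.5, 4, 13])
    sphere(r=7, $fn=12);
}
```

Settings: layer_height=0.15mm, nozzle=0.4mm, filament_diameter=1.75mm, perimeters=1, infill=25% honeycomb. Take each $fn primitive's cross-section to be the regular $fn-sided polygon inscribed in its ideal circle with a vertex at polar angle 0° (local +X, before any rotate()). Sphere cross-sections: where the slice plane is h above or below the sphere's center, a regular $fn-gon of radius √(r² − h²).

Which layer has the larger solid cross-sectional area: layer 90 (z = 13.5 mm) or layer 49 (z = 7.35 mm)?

layer 49 (z = 7.35 mm)

Layer 90 (z = 13.5): the r=7 cylinder gives a regular 12-gon of circumradius 7 (constant along its height) (area = (12/2)·7.000²·sin(360°/12) = 147.00 mm²); the cube at (1, 2.5) does not reach this height (z outside [7, 13]); the cylinder at (-2, 12) does not reach this height (z outside [2, 9.5]); Combining (union): only the r=7 cylinder is present, so the union is just that shape — area = 147.00 mm²; the sphere at (11.5, 4): section is a regular 12-gon, circumradius = √(r²−h²) = √(7²−0.5²) = 6.982 (area = (12/2)·6.982²·sin(360°/12) = 146.25 mm²); After the difference (first − rest): starting from the result so far (147.00 mm²), the r=7 sphere at (11.5, 4) partially overlaps it — only the 6.31 mm² overlap (of its 146.25 mm²) is removed, clipping the outline — area = 140.69 mm². So its area = 140.69 mm². Layer 49 (z = 7.35): the r=7 cylinder gives a regular 12-gon of circumradius 7 (constant along its height) (area = (12/2)·7.000²·sin(360°/12) = 147.00 mm²); the cube at (1, 2.5) is present — its section is the full 17.5×12.5 rectangle (area 218.75 mm²); the cylinder at (-2, 12): section is a regular 12-gon, circumradius r=12 (area = (12/2)·12.000²·sin(360°/12) = 432.00 mm²); Combining (union): the regions partially overlap — summed areas 797.75 mm² minus the doubly-counted overlap 154.01 mm² gives 643.74 mm² — area = 643.74 mm²; the sphere at (11.5, 4): section is a regular 12-gon, circumradius = √(r²−h²) = √(7²−5.65²) = 4.132 (area = (12/2)·4.132²·sin(360°/12) = 51.23 mm²); After the difference (first − rest): starting from that combined region (643.74 mm²), the r=7 sphere at (11.5, 4) partially overlaps it — only the 37.41 mm² overlap (of its 51.23 mm²) is removed, clipping the outline — area = 606.33 mm². So its area = 606.33 mm². Layer 49 is larger (606.33 vs 140.69 mm²).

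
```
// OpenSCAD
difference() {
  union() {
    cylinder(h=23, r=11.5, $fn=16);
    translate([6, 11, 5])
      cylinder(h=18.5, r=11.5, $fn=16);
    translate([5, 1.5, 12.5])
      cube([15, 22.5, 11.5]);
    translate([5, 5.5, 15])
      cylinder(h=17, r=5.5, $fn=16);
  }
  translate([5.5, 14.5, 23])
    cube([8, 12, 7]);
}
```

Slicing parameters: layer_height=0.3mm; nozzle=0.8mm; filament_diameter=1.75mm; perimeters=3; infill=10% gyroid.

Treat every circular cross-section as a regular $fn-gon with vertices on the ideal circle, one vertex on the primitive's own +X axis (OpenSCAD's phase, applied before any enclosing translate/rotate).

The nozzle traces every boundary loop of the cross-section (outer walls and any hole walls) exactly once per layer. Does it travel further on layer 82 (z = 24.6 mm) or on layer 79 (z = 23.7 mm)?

layer 79 (z = 23.7 mm)

Layer 82 (z = 24.6): the cylinder does not reach this height (z outside [0, 23]); the cylinder at (6, 11) is absent (z outside [5, 23.5]); the cube at (5, 1.5) is absent (z outside [12.5, 24]); the r=5.5 cylinder at (5, 5.5) contributes a regular 16-gon of circumradius 5.5 (perimeter = 2·16·5.500·sin(180°/16) = 34.34 mm); Merging all regions: only the r=5.5 cylinder at (5, 5.5) is present, so the union is just that shape — boundary = 34.34 mm; the 8×12 cube at (5.5, 14.5) contributes its full rectangle (perimeter 40.00 mm); Taking the first minus the rest: starting from that combined region, the 8×12 cube at (5.5, 14.5) misses the remaining region (no effect) — boundary = 34.34 mm. So its perimeter = 34.34 mm. Layer 79 (z = 23.7): the cylinder is absent (z outside [0, 23]); the cylinder at (6, 11) does not reach this height (z outside [5, 23.5]); the cube at (5, 1.5) (footprint 15×22.5) is included at this height (perimeter 75.00 mm); the r=5.5 cylinder at (5, 5.5) gives a regular 16-gon of circumradius 5.5 (constant along its height) (perimeter = 2·16·5.500·sin(180°/16) = 34.34 mm); Taking the union: the regions partially overlap (shared area 42.71 mm²), so the edge portions inside another operand are dropped and the merged outline is re-measured after clipping — boundary = 83.04 mm; the cube at (5.5, 14.5) (footprint 8×12) is included at this height (perimeter 40.00 mm); Subtracting the remaining from the first: starting from the result so far, the 8×12 cube at (5.5, 14.5) partially overlaps it — only the 76.00 mm² overlap (of its 96.00 mm²) is removed, clipping the outline — boundary = 102.04 mm. So its perimeter = 102.04 mm. Layer 79 is larger (102.04 vs 34.34 mm).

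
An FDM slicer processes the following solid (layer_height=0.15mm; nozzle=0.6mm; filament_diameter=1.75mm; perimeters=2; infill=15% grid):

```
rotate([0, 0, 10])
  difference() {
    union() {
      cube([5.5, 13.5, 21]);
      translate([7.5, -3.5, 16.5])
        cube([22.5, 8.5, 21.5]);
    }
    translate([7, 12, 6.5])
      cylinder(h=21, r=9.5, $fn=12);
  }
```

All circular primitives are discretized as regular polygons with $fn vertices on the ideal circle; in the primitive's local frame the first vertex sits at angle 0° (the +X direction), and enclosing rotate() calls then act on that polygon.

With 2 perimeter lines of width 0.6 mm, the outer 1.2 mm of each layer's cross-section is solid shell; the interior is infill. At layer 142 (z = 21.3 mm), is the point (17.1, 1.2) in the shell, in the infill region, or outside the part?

At z = 21.3 mm: the cube is not intersected at this z (z outside [0, 21]); the 22.5×8.5 cube at (7.5, -3.5) contributes its full rectangle; Combining (union): only the 22.5×8.5 cube at (7.5, -3.5) is present, so the union is just that shape — 1 connected region; the r=9.5 cylinder at (7, 12) gives a regular 12-gon of circumradius 9.5 (constant along its height); After the difference (first − rest): starting from that combined region, the r=9.5 cylinder at (7, 12) partially overlaps it — only the 8.39 mm² overlap (of its 270.75 mm²) is removed, clipping the outline — 1 connected region; (rotated 10° about Z; rotation is an isometry so areas/perimeters/island counts are preserved). Overall, the cross-section is a single solid region. Undo the 10° rotation: the query point maps to (17.049, -1.788) in the un-rotated model frame. The nearest boundary edge runs (30.00, -3.50)→(7.50, -3.50); distance from the point to it = 1.71 mm. The point is inside the cross-section and 1.71 mm from the nearest boundary — more than the 1.2 mm shell width (2 × 0.6), so it's in the infill interior.

infill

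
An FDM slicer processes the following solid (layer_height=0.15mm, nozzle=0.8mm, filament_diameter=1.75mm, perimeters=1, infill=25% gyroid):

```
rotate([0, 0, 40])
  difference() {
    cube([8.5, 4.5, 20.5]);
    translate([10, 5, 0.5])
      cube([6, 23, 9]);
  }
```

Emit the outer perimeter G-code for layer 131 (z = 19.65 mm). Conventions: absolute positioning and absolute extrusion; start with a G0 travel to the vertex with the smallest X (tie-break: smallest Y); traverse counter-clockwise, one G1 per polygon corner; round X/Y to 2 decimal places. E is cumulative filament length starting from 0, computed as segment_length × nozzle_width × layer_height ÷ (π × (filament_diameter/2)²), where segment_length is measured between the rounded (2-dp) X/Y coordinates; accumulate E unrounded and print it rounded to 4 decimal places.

G0 X-2.89 Y3.45 Z19.65
G1 X0.00 Y0.00 E0.2245
G1 X6.51 Y5.46 E0.6484
G1 X3.62 Y8.91 E0.8730
G1 X-2.89 Y3.45 E1.2969

At z = 19.65 mm: the cube (footprint 8.5×4.5) is included at this height; the cube at (10, 5) is absent (z outside [0.5, 9.5]); After the difference (first − rest): none of the subtracted shapes is present at this height, so the 8.5×4.5 cube is unchanged — 1 connected region; (whole slice rotated 40° about Z — lengths, areas and connectivity unchanged). The outline is a single polygon with 4 vertices. Extrusion per mm of travel: 0.8 × 0.15 / (π × 0.875²) = 0.049890. Accumulating E over each segment gives final E = 1.2969.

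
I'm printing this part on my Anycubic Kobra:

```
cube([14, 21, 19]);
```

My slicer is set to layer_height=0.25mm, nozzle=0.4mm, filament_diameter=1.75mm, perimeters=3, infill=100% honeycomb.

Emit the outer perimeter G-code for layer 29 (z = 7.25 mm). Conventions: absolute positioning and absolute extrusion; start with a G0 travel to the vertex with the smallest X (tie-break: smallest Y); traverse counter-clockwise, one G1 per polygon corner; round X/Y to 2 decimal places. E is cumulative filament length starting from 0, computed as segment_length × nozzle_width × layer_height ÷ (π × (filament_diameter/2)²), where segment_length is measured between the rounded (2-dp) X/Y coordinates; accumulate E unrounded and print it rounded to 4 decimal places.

G0 X0.00 Y0.00 Z7.25
G1 X14.00 Y0.00 E0.5821
G1 X14.00 Y21.00 E1.4551
G1 X0.00 Y21.00 E2.0372
G1 X0.00 Y0.00 E2.9103

At z = 7.25 mm: the 14×21 cube contributes its full rectangle. The outline is a single polygon with 4 vertices. Extrusion per mm of travel: 0.4 × 0.25 / (π × 0.875²) = 0.041575. Accumulating E over each segment gives final E = 2.9103.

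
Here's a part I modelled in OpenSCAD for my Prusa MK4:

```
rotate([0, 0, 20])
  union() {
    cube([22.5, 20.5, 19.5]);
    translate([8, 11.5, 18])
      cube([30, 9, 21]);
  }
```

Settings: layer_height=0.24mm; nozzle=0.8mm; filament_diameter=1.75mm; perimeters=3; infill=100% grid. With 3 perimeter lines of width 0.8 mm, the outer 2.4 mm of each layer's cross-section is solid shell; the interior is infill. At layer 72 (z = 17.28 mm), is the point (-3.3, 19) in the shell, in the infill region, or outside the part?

At z = 17.28 mm: the cube (footprint 22.5×20.5) is included at this height; the cube at (8, 11.5) does not reach this height (z outside [18, 39]); Combining (union): only the 22.5×20.5 cube is present, so the union is just that shape — 1 connected region; (whole slice rotated 20° about Z — lengths, areas and connectivity unchanged). Overall, the cross-section is a single solid region. Undo the 20° rotation: the query point maps to (3.397, 18.983) in the un-rotated model frame. The nearest boundary edge runs (22.50, 20.50)→(0.00, 20.50); distance from the point to it = 1.52 mm. The point is inside the cross-section, 1.52 mm from the nearest boundary — within the 2.4 mm shell band (3 × 0.8).

shell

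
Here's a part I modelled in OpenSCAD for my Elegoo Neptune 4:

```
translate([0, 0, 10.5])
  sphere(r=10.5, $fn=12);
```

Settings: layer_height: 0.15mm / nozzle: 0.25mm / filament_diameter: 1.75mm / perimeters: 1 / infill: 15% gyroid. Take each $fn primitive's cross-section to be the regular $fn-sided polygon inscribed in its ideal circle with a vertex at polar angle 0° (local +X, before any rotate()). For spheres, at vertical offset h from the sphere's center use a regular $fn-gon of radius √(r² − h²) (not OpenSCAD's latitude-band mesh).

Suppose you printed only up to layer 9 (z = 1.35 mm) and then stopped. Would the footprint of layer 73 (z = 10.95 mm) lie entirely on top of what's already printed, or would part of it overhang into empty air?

Compare the two slices. At z = 1.35: the r=10.5 sphere contributes a regular 12-gon of circumradius √(10.5²−9.15²) = 5.150 (area = (12/2)·5.150²·sin(360°/12) = 79.58 mm²). At z = 10.95: the r=10.5 sphere contributes a regular 12-gon of circumradius √(10.5²−0.45²) = 10.490 (area = (12/2)·10.490²·sin(360°/12) = 330.14 mm²). Checking containment: at z = 10.95 the cross-section extends beyond the z = 1.35 cross-section by about 250.56 mm².

part overhangs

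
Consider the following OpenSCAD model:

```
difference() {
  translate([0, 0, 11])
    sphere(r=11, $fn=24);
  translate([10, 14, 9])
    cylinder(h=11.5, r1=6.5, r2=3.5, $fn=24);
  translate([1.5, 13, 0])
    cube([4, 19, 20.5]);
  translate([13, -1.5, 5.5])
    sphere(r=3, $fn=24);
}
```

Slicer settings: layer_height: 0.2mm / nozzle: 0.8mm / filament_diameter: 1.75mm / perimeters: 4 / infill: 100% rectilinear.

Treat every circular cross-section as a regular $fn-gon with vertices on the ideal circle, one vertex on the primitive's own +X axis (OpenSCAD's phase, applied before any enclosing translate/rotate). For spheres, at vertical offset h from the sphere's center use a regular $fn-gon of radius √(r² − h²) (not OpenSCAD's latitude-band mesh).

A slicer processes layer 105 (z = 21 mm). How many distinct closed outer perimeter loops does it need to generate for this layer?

At z = 21 mm: the r=11 sphere slices to a regular 24-gon of circumradius 4.583 (√(r²−h²) with h=10 from center); the cone at (10, 14) is absent (z outside [9, 20.5]); the cube at (1.5, 13) is not intersected at this z (z outside [0, 20.5]); the sphere at (13, -1.5) is not intersected at this z (|z−center|=15.500 > r=3); After the difference (first − rest): none of the subtracted shapes is present at this height, so the r=11 sphere is unchanged — 1 connected region. The result has 1 disconnected region.

1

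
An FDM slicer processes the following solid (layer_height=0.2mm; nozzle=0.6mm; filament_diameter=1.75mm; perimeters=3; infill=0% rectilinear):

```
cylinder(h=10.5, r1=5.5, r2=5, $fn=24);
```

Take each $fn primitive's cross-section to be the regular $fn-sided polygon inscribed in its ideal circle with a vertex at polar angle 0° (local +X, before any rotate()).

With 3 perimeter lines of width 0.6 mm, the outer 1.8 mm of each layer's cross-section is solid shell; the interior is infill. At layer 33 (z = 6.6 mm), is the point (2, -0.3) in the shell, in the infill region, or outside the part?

At z = 6.6 mm: the cone (r1=5.5→r2=5) has section circumradius 5.186 here — a regular 24-gon. Overall, the cross-section is a single solid region. The nearest boundary edge runs (5.01, -1.34)→(5.19, 0.00); distance from the point to it = 3.12 mm. The point is inside the cross-section and 3.12 mm from the nearest boundary — more than the 1.8 mm shell width (3 × 0.6), so it's in the infill interior.

infill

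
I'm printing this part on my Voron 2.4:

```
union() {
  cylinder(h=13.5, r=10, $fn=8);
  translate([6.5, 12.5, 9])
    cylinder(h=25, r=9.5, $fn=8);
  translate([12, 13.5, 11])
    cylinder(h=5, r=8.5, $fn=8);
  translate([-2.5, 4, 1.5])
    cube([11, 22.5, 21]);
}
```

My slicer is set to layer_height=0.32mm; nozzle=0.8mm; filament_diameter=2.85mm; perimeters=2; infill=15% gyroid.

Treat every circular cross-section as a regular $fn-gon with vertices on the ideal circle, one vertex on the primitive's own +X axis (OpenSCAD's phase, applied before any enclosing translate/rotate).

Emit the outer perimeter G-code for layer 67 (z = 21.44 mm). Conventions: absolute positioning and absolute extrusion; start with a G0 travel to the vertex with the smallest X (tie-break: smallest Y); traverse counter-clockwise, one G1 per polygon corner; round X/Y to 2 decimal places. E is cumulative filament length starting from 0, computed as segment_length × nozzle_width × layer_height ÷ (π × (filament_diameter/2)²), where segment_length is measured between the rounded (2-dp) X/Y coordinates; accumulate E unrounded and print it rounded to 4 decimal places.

At z = 21.44 mm: the cylinder does not reach this height (z outside [0, 13.5]); the cylinder at (6.5, 12.5): section is a regular 8-gon, circumradius r=9.5; the cylinder at (12, 13.5) is not intersected at this z (z outside [11, 16]); the cube at (-2.5, 4) (footprint 11×22.5) is included at this height; Merging all regions: the regions partially overlap (shared area 160.99 mm²), so overlapping operands fuse into one piece — 1 connected region. The outline is a single polygon with 12 vertices. Extrusion per mm of travel: 0.8 × 0.32 / (π × 1.425²) = 0.040129. Accumulating E over each segment gives final E = 3.0158.

G0 X-3.00 Y12.50 Z21.44
G1 X-2.50 Y11.29 E0.0525
G1 X-2.50 Y4.00 E0.3451
G1 X4.09 Y4.00 E0.6095
G1 X6.50 Y3.00 E0.7142
G1 X13.22 Y5.78 E1.0061
G1 X16.00 Y12.50 E1.2979
G1 X13.22 Y19.22 E1.5897
G1 X8.50 Y21.17 E1.7947
G1 X8.50 Y26.50 E2.0086
G1 X-2.50 Y26.50 E2.4500
G1 X-2.50 Y13.71 E2.9632
G1 X-3.00 Y12.50 E3.0158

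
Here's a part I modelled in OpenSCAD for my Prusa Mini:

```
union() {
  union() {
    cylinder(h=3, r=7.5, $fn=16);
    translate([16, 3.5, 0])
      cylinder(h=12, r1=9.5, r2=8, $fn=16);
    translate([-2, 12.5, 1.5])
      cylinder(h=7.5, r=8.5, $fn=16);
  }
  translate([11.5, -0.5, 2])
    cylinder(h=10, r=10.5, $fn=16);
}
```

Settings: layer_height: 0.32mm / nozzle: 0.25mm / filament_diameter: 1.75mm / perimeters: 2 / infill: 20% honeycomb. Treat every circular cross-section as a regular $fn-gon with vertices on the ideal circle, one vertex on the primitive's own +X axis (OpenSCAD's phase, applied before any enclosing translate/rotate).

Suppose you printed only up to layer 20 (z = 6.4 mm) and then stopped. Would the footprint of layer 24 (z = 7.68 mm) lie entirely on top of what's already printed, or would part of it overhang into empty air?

entirely on top

Compare the two slices. At z = 6.4: the cylinder does not reach this height (z outside [0, 3]); the cone at (16, 3.5): at t=0.533 of its height the radius interpolates to r₁+(r₂−r₁)t = 8.700, giving a regular 16-gon of that circumradius (area = (16/2)·8.700²·sin(360°/16) = 231.72 mm²); the r=8.5 cylinder at (-2, 12.5) gives a regular 16-gon of circumradius 8.5 (constant along its height) (area = (16/2)·8.500²·sin(360°/16) = 221.19 mm²); Combining (union): the 2 present regions are separate (no shared area or edge), so areas and boundary lengths simply add and each stays a separate island — area = 452.91 mm²; the r=10.5 cylinder at (11.5, -0.5) contributes a regular 16-gon of circumradius 10.5 (area = (16/2)·10.500²·sin(360°/16) = 337.53 mm²); Combining (union): the regions partially overlap — summed areas 790.44 mm² minus the doubly-counted overlap 167.34 mm² gives 623.10 mm² — area = 623.10 mm². At z = 7.68: the cylinder does not reach this height (z outside [0, 3]); the cone at (16, 3.5): at t=0.640 of its height the radius interpolates to r₁+(r₂−r₁)t = 8.540, giving a regular 16-gon of that circumradius (area = (16/2)·8.540²·sin(360°/16) = 223.28 mm²); the cylinder at (-2, 12.5): section is a regular 16-gon, circumradius r=8.5 (area = (16/2)·8.500²·sin(360°/16) = 221.19 mm²); Taking the union: the 2 present regions are separate (no shared area or edge), so areas and boundary lengths simply add and each stays a separate island — area = 444.47 mm²; the r=10.5 cylinder at (11.5, -0.5) gives a regular 16-gon of circumradius 10.5 (constant along its height) (area = (16/2)·10.500²·sin(360°/16) = 337.53 mm²); Merging all regions: the regions partially overlap — summed areas 782.00 mm² minus the doubly-counted overlap 163.20 mm² gives 618.80 mm² — area = 618.80 mm². Checking containment: the cross-section at z = 7.68 is a subset of the cross-section at z = 6.4.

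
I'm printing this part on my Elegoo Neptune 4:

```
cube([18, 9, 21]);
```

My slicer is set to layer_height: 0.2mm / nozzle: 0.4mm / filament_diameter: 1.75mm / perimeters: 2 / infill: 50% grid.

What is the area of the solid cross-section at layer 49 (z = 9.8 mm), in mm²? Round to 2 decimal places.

162.00 mm²

At z = 9.8 mm: the cube (footprint 18×9) is included at this height (area 162.00 mm²). Overall, the cross-section is a single solid region. Net area = 162.00 mm².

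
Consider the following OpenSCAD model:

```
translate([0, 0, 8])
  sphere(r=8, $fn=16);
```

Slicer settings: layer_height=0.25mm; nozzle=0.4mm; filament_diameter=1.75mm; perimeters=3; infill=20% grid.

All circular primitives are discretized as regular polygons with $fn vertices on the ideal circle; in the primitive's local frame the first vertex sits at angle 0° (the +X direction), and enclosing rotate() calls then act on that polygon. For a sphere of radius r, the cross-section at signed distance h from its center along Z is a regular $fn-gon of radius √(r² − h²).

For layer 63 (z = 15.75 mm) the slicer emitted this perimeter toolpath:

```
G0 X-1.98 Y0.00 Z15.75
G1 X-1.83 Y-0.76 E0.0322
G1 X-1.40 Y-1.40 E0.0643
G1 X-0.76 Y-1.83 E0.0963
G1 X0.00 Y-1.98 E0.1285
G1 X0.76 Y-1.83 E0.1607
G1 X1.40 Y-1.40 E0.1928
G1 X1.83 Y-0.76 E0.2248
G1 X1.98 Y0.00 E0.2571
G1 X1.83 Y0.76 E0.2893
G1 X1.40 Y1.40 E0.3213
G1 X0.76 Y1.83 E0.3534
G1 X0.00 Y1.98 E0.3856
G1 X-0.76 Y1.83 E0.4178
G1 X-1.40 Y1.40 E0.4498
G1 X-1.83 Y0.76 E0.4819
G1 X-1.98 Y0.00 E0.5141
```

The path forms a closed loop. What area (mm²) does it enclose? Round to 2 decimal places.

12.01 mm²

Apply the shoelace formula to the sequence of (X, Y) vertices; enclosed area = 12.01 mm².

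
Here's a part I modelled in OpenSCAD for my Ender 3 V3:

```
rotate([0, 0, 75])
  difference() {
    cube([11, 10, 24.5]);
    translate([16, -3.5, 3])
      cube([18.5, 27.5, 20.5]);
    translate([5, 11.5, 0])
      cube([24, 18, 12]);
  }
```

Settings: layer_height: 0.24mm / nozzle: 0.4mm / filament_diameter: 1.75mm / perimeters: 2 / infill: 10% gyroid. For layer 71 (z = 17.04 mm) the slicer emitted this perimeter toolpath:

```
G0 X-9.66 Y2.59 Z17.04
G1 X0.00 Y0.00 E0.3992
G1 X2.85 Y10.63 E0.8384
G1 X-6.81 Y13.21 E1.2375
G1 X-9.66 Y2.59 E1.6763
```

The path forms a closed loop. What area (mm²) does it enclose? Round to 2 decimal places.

Apply the shoelace formula to the sequence of (X, Y) vertices; enclosed area = 110.00 mm².

110.00 mm²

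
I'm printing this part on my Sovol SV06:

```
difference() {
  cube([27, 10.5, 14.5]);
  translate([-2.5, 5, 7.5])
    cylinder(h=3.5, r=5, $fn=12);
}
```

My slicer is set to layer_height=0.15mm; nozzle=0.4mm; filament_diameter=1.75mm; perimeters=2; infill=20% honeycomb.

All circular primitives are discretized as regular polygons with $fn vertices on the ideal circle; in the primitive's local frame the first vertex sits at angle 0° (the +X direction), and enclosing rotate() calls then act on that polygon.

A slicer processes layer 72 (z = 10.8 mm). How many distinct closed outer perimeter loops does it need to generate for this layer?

1

At z = 10.8 mm: the cube (footprint 27×10.5) is included at this height; the cylinder at (-2.5, 5): section is a regular 12-gon, circumradius r=5; After the difference (first − rest): starting from the 27×10.5 cube, the r=5 cylinder at (-2.5, 5) partially overlaps it — only the 14.17 mm² overlap (of its 75.00 mm²) is removed, clipping the outline — 1 connected region. The result has 1 disconnected region.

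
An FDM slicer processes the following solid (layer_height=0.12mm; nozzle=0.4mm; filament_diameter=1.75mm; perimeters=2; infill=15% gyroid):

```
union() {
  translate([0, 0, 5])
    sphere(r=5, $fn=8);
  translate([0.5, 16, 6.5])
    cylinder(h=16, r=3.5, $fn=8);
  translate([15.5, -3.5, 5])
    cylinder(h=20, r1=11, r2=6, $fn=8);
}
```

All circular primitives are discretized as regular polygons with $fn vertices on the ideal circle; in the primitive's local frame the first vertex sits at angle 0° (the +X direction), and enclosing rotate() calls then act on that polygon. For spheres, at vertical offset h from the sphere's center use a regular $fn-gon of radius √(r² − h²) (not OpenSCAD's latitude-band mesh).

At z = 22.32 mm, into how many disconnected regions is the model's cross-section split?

At z = 22.32 mm: the sphere is absent (|z−center|=17.320 > r=5); the r=3.5 cylinder at (0.5, 16) contributes a regular 8-gon of circumradius 3.5; the cone at (15.5, -3.5) (r1=11→r2=6) has section circumradius 6.670 here — a regular 8-gon; Combining (union): the 2 present regions are separate (no shared area or edge), so areas and boundary lengths simply add and each stays a separate island — 2 connected regions. The result has 2 disconnected regions.

2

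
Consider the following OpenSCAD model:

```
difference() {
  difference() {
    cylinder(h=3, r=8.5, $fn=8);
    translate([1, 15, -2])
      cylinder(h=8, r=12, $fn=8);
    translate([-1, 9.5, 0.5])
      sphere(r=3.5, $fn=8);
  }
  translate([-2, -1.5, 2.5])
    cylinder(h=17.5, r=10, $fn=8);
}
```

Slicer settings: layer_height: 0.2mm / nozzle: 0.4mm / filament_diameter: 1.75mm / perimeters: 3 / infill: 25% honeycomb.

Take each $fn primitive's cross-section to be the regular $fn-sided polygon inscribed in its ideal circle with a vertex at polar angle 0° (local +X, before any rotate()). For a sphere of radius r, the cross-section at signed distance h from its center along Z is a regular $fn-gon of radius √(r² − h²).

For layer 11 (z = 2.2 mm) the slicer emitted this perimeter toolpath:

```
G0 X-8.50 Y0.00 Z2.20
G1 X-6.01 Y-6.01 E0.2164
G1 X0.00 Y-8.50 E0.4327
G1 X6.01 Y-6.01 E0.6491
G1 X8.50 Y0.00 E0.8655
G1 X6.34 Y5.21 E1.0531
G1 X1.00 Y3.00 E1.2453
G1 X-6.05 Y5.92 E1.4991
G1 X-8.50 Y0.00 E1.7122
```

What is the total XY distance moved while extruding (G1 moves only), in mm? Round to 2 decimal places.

Sum the Euclidean lengths of each G1 segment: total = 51.48 mm.

51.48 mm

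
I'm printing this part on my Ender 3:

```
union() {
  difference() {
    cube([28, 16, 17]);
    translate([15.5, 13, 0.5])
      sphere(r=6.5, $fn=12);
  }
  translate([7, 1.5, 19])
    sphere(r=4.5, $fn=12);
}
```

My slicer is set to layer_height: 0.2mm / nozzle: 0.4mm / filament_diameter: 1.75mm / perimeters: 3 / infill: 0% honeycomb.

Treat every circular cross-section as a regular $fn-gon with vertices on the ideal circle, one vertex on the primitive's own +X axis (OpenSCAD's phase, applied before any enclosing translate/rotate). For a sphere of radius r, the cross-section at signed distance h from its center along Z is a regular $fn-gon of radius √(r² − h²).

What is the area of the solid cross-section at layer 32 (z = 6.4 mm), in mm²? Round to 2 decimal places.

At z = 6.4 mm: the 28×16 cube contributes its full rectangle (area 448.00 mm²); the sphere at (15.5, 13): section is a regular 12-gon, circumradius = √(r²−h²) = √(6.5²−5.9²) = 2.728 (area = (12/2)·2.728²·sin(360°/12) = 22.32 mm²); Taking the first minus the rest: starting from the 28×16 cube (448.00 mm²), the r=6.5 sphere at (15.5, 13) lies wholly inside it (removes its full 22.32 mm² and its 16.94 mm outline becomes a hole wall) — area = 425.68 mm²; the sphere at (7, 1.5) is absent (|z−center|=12.600 > r=4.5); Combining (union): only the result so far is present, so the union is just that shape — area = 425.68 mm². Overall, the cross-section is one region with 1 hole. Net area = 425.68 mm².

425.68 mm²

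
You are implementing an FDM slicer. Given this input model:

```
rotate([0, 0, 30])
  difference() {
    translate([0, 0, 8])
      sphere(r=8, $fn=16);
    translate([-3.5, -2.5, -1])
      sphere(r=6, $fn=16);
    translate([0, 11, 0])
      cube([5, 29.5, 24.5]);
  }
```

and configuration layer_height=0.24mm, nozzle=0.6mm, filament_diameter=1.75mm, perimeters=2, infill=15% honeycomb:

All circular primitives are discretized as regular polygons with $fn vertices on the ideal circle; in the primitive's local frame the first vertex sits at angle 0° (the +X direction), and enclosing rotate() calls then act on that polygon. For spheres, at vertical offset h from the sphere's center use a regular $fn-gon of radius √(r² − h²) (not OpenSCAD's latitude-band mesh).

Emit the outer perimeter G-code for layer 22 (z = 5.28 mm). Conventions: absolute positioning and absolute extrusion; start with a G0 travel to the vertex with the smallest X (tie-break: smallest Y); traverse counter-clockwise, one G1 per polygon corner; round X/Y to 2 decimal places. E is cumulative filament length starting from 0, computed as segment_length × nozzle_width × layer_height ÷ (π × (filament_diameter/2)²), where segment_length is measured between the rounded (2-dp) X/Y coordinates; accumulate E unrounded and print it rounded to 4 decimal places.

At z = 5.28 mm: the r=8 sphere contributes a regular 16-gon of circumradius √(8²−2.72²) = 7.523; the sphere at (-3.5, -2.5) is not intersected at this z (|z−center|=6.280 > r=6); the cube at (0, 11) is present — its section is the full 5×29.5 rectangle; Subtracting the remaining from the first: starting from the r=8 sphere, the 5×29.5 cube at (0, 11) misses the remaining region (no effect) — 1 connected region; (rotated 30° about Z; rotation is an isometry so areas/perimeters/island counts are preserved). The outline is a single polygon with 16 vertices. Extrusion per mm of travel: 0.6 × 0.24 / (π × 0.875²) = 0.059868. Accumulating E over each segment gives final E = 2.8127.

G0 X-7.46 Y-0.98 Z5.28
G1 X-6.52 Y-3.76 E0.1757
G1 X-4.58 Y-5.97 E0.3517
G1 X-1.95 Y-7.27 E0.5274
G1 X0.98 Y-7.46 E0.7032
G1 X3.76 Y-6.52 E0.8789
G1 X5.97 Y-4.58 E1.0549
G1 X7.27 Y-1.95 E1.2305
G1 X7.46 Y0.98 E1.4063
G1 X6.52 Y3.76 E1.5820
G1 X4.58 Y5.97 E1.7581
G1 X1.95 Y7.27 E1.9337
G1 X-0.98 Y7.46 E2.1095
G1 X-3.76 Y6.52 E2.2852
G1 X-5.97 Y4.58 E2.4612
G1 X-7.27 Y1.95 E2.6369
G1 X-7.46 Y-0.98 E2.8127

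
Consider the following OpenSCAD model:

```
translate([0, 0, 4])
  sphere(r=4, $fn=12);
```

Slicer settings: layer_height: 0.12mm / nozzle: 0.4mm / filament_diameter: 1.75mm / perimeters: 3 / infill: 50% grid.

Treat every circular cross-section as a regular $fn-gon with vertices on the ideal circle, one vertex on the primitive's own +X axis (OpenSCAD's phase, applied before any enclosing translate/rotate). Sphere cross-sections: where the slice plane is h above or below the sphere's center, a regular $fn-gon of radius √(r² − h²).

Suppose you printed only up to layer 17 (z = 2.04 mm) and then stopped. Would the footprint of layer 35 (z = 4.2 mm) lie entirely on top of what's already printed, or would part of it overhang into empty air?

Compare the two slices. At z = 2.04: the r=4 sphere contributes a regular 12-gon of circumradius √(4²−1.96²) = 3.487 (area = (12/2)·3.487²·sin(360°/12) = 36.48 mm²). At z = 4.2: the r=4 sphere slices to a regular 12-gon of circumradius 3.995 (√(r²−h²) with h=0.2 from center) (area = (12/2)·3.995²·sin(360°/12) = 47.88 mm²). Checking containment: at z = 4.2 the cross-section extends beyond the z = 2.04 cross-section by about 11.40 mm².

part overhangs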